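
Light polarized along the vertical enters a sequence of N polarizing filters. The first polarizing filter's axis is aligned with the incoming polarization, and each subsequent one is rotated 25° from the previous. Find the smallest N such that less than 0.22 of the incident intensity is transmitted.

N = 9

First polarizer is aligned with the polarization: full transmission.
Each further stage multiplies by cos²(25°) = 0.8214.
After N polarizers: T = 0.8214^(N−1). Require T < 0.22 ⇒ N−1 > ln(0.22)/ln(0.8214) = 7.70, so N−1 ≥ 8 and N = 9.
Check: N=9 gives T = 0.2072 < 0.22; N=8 gives T = 0.2523.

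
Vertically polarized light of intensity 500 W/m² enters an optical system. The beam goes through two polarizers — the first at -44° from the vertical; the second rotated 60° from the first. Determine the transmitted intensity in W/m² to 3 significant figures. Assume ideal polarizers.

By Malus's law, I₁ = 500 W/m² · cos²(44°) = 258.7 W/m².
I₂ = I₁ · cos²(60°) = 258.7 · 0.25 = 64.68 W/m².

I ≈ 64.7 W/m²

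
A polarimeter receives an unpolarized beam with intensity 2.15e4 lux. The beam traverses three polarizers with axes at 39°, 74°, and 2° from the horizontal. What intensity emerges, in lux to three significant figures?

Unpolarized light through the first polarizer → I₁ = 2.15e4 lux/2 = 1.075e+04 lux, polarized at 39°.
I₂ = I₁ · cos²(35°) = 1.075e+04 · 0.671 = 7213 lux.
I₃ = I₂ · cos²(72°) = 7213 · 0.09549 = 688.8 lux.

I ≈ 689 lux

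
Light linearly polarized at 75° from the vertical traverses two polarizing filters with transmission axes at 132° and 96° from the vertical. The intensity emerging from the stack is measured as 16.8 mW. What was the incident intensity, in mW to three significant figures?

I₁ = I₀ cos²(132° − 75°) = I₀ cos²(57°) = 0.2966 I₀.
I₂ = I₁ cos²(96° − 132°) = 0.2966 I₀ · cos²(36°) = 0.1941 I₀.
So 16.8 mW = 0.1941 I₀, giving I₀ = 16.8/0.1941 = 86.53 mW.

I₀ ≈ 86.5 mW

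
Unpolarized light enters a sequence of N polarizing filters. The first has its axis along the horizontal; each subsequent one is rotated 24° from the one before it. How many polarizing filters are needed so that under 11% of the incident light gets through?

N = 10

First polarizer halves the unpolarized light: factor 1/2.
Each further stage multiplies by cos²(24°) = 0.8346.
After N polarizers: T = 0.5·0.8346^(N−1). Require T < 0.11 ⇒ N−1 > ln(0.11/0.5)/ln(0.8346) = 8.37, so N−1 ≥ 9 and N = 10.
Check: N=10 gives T = 0.0982 < 0.11; N=9 gives T = 0.1177.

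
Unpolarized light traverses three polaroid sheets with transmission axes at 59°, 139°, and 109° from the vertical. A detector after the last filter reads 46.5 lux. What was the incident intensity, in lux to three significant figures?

I₀ ≈ 4110 lux

Unpolarized light through the first polarizer → I₁ = ½ I₀, now polarized at 59°.
I₂ = I₁ cos²(139° − 59°) = 0.5 I₀ · cos²(80°) = 0.01508 I₀.
I₃ = I₂ cos²(109° − 139°) = 0.01508 I₀ · cos²(30°) = 0.01131 I₀.
So 46.5 lux = 0.01131 I₀, giving I₀ = 46.5/0.01131 = 4112 lux.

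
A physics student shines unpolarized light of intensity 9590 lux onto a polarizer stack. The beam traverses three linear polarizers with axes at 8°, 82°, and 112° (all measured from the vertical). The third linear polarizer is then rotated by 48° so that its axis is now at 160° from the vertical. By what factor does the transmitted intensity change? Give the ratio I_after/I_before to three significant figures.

I_new/I_old ≈ 0.0576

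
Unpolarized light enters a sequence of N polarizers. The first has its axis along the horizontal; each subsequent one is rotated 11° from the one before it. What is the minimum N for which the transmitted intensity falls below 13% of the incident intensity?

First polarizer halves the unpolarized light: factor 1/2.
Each further stage multiplies by cos²(11°) = 0.9636.
After N polarizers: T = 0.5·0.9636^(N−1). Require T < 0.13 ⇒ N−1 > ln(0.13/0.5)/ln(0.9636) = 36.32, so N−1 ≥ 37 and N = 38.
Check: N=38 gives T = 0.1268 < 0.13; N=37 gives T = 0.1316.

N = 38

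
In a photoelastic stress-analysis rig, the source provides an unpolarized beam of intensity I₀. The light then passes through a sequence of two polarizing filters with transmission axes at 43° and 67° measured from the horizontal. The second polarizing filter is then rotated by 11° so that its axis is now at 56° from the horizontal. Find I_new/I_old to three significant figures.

I_new/I_old ≈ 1.14

Before rotation:
Unpolarized light through the first polarizer → I₁ = ½ I₀, now polarized at 43°.
I₂ = I₁ cos²(67° − 43°) = 0.5 I₀ · cos²(24°) = 0.4173 I₀.
After rotation:
Unpolarized light through the first polarizer → I₁ = ½ I₀, now polarized at 43°.
I₂ = I₁ cos²(56° − 43°) = 0.5 I₀ · cos²(13°) = 0.4747 I₀.
Ratio = 0.4747 / 0.4173 = 1.138.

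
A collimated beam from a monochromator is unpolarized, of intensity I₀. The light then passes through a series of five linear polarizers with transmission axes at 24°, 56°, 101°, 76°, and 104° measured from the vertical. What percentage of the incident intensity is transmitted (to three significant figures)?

≈ 11.5%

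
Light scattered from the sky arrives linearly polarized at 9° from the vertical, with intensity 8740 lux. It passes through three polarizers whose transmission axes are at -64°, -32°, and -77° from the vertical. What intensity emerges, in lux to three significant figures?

I ≈ 269 lux

I₁ = 8740 lux · cos²(73°) = 747.1 lux.
I₂ = I₁ · cos²(32°) = 747.1 · 0.7192 = 537.3 lux.
I₃ = I₂ · cos²(45°) = 537.3 · 0.5 = 268.7 lux.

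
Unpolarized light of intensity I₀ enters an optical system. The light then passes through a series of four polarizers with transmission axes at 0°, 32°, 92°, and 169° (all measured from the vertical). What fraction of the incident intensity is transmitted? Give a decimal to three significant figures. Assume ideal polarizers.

Unpolarized light through the first polarizer → I₁ = ½ I₀, now polarized at 0°.
I₂ = I₁ cos²(32° − 0°) = 0.5 I₀ · cos²(32°) = 0.3596 I₀.
I₃ = I₂ cos²(92° − 32°) = 0.3596 I₀ · cos²(60°) = 0.0899 I₀.
I₄ = I₃ cos²(169° − 92°) = 0.0899 I₀ · cos²(77°) = 0.004549 I₀.
Transmitted fraction = 0.004549.

≈ 0.00455 I₀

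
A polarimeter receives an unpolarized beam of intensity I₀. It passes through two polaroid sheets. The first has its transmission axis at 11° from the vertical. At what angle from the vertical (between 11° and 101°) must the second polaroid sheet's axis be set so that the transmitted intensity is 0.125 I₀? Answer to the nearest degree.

θ ≈ 71°

Unpolarized light through the first polarizer → I₁ = ½ I₀, now polarized at 11°.
Need I₂/I₀ = 0.125, so cos²(θ − 11°) = 0.125 / 0.5 = 0.25.
θ − 11° = arccos(√0.25) = 60.0°, giving θ ≈ 11 + 60.0 = 71.0°.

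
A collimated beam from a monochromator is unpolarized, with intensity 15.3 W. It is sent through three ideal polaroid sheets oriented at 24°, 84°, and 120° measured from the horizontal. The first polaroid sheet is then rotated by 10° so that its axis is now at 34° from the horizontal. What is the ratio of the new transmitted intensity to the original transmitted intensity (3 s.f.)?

I_new/I_old ≈ 1.65

Before rotation:
Unpolarized light through the first polarizer → I₁ = ½ I₀, now polarized at 24°.
I₂ = I₁ cos²(84° − 24°) = 0.5 I₀ · cos²(60°) = 0.125 I₀.
I₃ = I₂ cos²(120° − 84°) = 0.125 I₀ · cos²(36°) = 0.08181 I₀.
After rotation:
Unpolarized light through the first polarizer → I₁ = ½ I₀, now polarized at 34°.
I₂ = I₁ cos²(84° − 34°) = 0.5 I₀ · cos²(50°) = 0.2066 I₀.
I₃ = I₂ cos²(120° − 84°) = 0.2066 I₀ · cos²(36°) = 0.1352 I₀.
Ratio = 0.1352 / 0.08181 = 1.653.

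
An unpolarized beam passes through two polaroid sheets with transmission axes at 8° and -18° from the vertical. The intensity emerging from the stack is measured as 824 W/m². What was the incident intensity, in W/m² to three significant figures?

I₀ ≈ 2040 W/m²

Unpolarized light through the first polarizer → I₁ = ½ I₀, now polarized at 8°.
I₂ = I₁ cos²(-18° − 8°) = 0.5 I₀ · cos²(26°) = 0.4039 I₀.
So 824 W/m² = 0.4039 I₀, giving I₀ = 824/0.4039 = 2040 W/m².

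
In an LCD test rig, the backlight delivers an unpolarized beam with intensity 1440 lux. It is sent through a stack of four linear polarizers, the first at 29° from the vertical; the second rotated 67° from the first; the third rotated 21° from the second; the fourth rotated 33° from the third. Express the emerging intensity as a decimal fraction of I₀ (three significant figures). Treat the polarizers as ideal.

I/I₀ ≈ 0.0468

Unpolarized light through the first polarizer → I₁ = 1440 lux/2 = 720 lux, polarized at 29°.
I₂ = I₁ · cos²(67°) = 720 · 0.1527 = 109.9 lux.
I₃ = I₂ · cos²(21°) = 109.9 · 0.8716 = 95.81 lux.
I₄ = I₃ · cos²(33°) = 95.81 · 0.7034 = 67.39 lux.
Transmitted fraction = 0.0468.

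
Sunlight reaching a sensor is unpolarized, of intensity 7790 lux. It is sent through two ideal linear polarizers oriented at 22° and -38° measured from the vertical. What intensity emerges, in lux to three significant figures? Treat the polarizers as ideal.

I ≈ 974 lux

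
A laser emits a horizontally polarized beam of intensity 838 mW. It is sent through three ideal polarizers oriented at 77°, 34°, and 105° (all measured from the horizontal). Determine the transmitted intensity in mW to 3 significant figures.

I₁ = 838 mW · cos²(77°) = 42.41 mW.
I₂ = I₁ · cos²(43°) = 42.41 · 0.5349 = 22.68 mW.
I₃ = I₂ · cos²(71°) = 22.68 · 0.106 = 2.404 mW.

I ≈ 2.40 mW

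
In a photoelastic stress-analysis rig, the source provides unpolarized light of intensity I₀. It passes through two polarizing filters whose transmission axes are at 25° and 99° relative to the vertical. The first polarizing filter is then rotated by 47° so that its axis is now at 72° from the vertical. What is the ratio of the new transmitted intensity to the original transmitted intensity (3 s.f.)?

Before rotation:
Unpolarized light through the first polarizer → I₁ = ½ I₀, now polarized at 25°.
I₂ = I₁ cos²(99° − 25°) = 0.5 I₀ · cos²(74°) = 0.03799 I₀.
After rotation:
Unpolarized light through the first polarizer → I₁ = ½ I₀, now polarized at 72°.
I₂ = I₁ cos²(99° − 72°) = 0.5 I₀ · cos²(27°) = 0.3969 I₀.
Ratio = 0.3969 / 0.03799 = 10.45.

I_new/I_old ≈ 10.4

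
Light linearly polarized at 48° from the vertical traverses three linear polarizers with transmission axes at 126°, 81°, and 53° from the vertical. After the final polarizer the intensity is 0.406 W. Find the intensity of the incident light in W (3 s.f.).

I₁ = I₀ cos²(126° − 48°) = I₀ cos²(78°) = 0.04323 I₀.
I₂ = I₁ cos²(81° − 126°) = 0.04323 I₀ · cos²(45°) = 0.02161 I₀.
I₃ = I₂ cos²(53° − 81°) = 0.02161 I₀ · cos²(28°) = 0.01685 I₀.
So 0.406 W = 0.01685 I₀, giving I₀ = 0.406/0.01685 = 24.1 W.

I₀ ≈ 24.1 W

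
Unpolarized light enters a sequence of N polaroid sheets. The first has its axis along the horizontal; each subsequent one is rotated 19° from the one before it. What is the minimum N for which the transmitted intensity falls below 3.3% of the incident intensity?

First polarizer halves the unpolarized light: factor 1/2.
Each further stage multiplies by cos²(19°) = 0.894.
After N polarizers: T = 0.5·0.894^(N−1). Require T < 0.033 ⇒ N−1 > ln(0.033/0.5)/ln(0.894) = 24.26, so N−1 ≥ 25 and N = 26.
Check: N=26 gives T = 0.03037 < 0.033; N=25 gives T = 0.03397.

N = 26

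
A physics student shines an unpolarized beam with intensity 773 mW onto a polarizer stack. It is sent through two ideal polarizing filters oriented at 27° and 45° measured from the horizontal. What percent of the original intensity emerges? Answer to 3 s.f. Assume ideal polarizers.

Unpolarized light through the first polarizer → I₁ = 773 mW/2 = 386.5 mW, polarized at 27°.
I₂ = I₁ · cos²(18°) = 386.5 · 0.9045 = 349.6 mW.
That is 45.23% of the incident intensity.

≈ 45.2%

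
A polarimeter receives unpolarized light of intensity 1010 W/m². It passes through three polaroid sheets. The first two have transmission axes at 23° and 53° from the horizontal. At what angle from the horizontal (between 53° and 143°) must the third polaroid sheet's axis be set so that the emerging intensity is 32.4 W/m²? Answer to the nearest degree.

θ ≈ 126°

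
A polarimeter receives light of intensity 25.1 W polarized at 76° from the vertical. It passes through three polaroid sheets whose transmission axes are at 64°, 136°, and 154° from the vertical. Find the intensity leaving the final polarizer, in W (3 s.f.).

By Malus's law, I₁ = 25.1 W · cos²(12°) = 24.01 W.
I₂ = I₁ · cos²(72°) = 24.01 · 0.09549 = 2.293 W.
I₃ = I₂ · cos²(18°) = 2.293 · 0.9045 = 2.074 W.

I ≈ 2.07 W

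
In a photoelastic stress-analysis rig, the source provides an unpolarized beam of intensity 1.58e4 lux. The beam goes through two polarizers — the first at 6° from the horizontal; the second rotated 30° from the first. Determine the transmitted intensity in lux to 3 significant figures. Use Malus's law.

I ≈ 5930 lux

Unpolarized light through the first polarizer → I₁ = 1.58e4 lux/2 = 7900 lux, polarized at 6°.
I₂ = I₁ · cos²(30°) = 7900 · 0.75 = 5925 lux.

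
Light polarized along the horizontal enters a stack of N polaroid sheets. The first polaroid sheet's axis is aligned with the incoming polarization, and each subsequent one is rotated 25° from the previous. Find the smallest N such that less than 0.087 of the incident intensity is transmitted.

First polarizer is aligned with the polarization: full transmission.
Each further stage multiplies by cos²(25°) = 0.8214.
After N polarizers: T = 0.8214^(N−1). Require T < 0.087 ⇒ N−1 > ln(0.087)/ln(0.8214) = 12.41, so N−1 ≥ 13 and N = 14.
Check: N=14 gives T = 0.07748 < 0.087; N=13 gives T = 0.09432.

N = 14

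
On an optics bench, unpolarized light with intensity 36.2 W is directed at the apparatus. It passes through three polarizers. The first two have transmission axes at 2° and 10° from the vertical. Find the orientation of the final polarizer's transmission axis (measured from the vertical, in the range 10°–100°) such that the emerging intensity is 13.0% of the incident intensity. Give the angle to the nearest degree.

Unpolarized light through the first polarizer → I₁ = ½ I₀, now polarized at 2°.
I₂ = I₁ cos²(10° − 2°) = 0.5 I₀ · cos²(8°) = 0.4903 I₀.
Need I₃/I₀ = 0.13, so cos²(θ − 10°) = 0.13 / 0.4903 = 0.2651.
θ − 10° = arccos(√0.2651) = 59.0°, giving θ ≈ 10 + 59.0 = 69.0°.

θ ≈ 69°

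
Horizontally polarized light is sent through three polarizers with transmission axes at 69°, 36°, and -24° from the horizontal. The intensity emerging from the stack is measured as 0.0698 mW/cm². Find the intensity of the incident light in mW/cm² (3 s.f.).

I₀ ≈ 3.09 mW/cm²

By Malus's law, I₁ = I₀ cos²(69° − 0°) = I₀ cos²(69°) = 0.1284 I₀.
I₂ = I₁ cos²(36° − 69°) = 0.1284 I₀ · cos²(33°) = 0.09033 I₀.
I₃ = I₂ cos²(-24° − 36°) = 0.09033 I₀ · cos²(60°) = 0.02258 I₀.
So 0.0698 mW/cm² = 0.02258 I₀, giving I₀ = 0.0698/0.02258 = 3.091 mW/cm².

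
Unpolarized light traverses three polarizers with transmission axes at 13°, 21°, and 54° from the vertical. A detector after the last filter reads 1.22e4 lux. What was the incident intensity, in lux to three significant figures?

Unpolarized light through the first polarizer → I₁ = ½ I₀, now polarized at 13°.
I₂ = I₁ cos²(21° − 13°) = 0.5 I₀ · cos²(8°) = 0.4903 I₀.
I₃ = I₂ cos²(54° − 21°) = 0.4903 I₀ · cos²(33°) = 0.3449 I₀.
So 1.22e4 lux = 0.3449 I₀, giving I₀ = 1.22e4/0.3449 = 3.538e+04 lux.

I₀ ≈ 3.54e4 lux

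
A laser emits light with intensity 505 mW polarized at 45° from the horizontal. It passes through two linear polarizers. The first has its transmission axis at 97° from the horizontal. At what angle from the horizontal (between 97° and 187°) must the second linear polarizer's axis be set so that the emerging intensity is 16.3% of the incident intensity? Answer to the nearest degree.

θ ≈ 146°

I₁ = I₀ cos²(97° − 45°) = I₀ cos²(52°) = 0.379 I₀.
Need I₂/I₀ = 0.163, so cos²(θ − 97°) = 0.163 / 0.379 = 0.43.
θ − 97° = arccos(√0.43) = 49.0°, giving θ ≈ 97 + 49.0 = 146.0°.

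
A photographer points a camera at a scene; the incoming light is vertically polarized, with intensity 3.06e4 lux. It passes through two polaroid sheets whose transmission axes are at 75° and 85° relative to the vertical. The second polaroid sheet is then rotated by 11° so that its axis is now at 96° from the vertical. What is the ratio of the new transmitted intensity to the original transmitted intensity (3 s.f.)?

Before rotation:
By Malus's law, I₁ = I₀ cos²(75° − 0°) = I₀ cos²(75°) = 0.06699 I₀.
I₂ = I₁ cos²(85° − 75°) = 0.06699 I₀ · cos²(10°) = 0.06497 I₀.
After rotation:
I₁ = I₀ cos²(75° − 0°) = I₀ cos²(75°) = 0.06699 I₀.
I₂ = I₁ cos²(96° − 75°) = 0.06699 I₀ · cos²(21°) = 0.05838 I₀.
Ratio = 0.05838 / 0.06497 = 0.8987.

I_new/I_old ≈ 0.899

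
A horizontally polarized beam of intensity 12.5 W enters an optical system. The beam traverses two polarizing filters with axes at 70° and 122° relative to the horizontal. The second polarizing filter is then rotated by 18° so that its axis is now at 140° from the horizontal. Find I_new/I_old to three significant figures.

Before rotation:
By Malus's law, I₁ = I₀ cos²(70° − 0°) = I₀ cos²(70°) = 0.117 I₀.
I₂ = I₁ cos²(122° − 70°) = 0.117 I₀ · cos²(52°) = 0.04434 I₀.
After rotation:
I₁ = I₀ cos²(70° − 0°) = I₀ cos²(70°) = 0.117 I₀.
I₂ = I₁ cos²(140° − 70°) = 0.117 I₀ · cos²(70°) = 0.01368 I₀.
Ratio = 0.01368 / 0.04434 = 0.3086.

I_new/I_old ≈ 0.309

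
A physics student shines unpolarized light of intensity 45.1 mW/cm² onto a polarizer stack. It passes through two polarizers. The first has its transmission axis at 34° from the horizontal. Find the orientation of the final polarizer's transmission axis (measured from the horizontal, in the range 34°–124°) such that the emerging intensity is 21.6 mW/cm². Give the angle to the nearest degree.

Unpolarized light through the first polarizer → I₁ = ½ I₀, now polarized at 34°.
Target fraction: 21.6 / 45.1 mW/cm² = 0.4789 of I₀.
Need I₂/I₀ = 0.4789, so cos²(θ − 34°) = 0.4789 / 0.5 = 0.9579.
θ − 34° = arccos(√0.9579) = 11.8°, giving θ ≈ 34 + 11.8 = 45.8°.

θ ≈ 46°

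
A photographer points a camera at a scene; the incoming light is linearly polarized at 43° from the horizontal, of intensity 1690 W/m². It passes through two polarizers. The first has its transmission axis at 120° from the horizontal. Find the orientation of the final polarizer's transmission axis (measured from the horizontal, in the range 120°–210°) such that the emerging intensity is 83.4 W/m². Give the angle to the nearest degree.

By Malus's law, I₁ = I₀ cos²(120° − 43°) = I₀ cos²(77°) = 0.0506 I₀.
Target fraction: 83.4 / 1690 W/m² = 0.04935 of I₀.
Need I₂/I₀ = 0.04935, so cos²(θ − 120°) = 0.04935 / 0.0506 = 0.9752.
θ − 120° = arccos(√0.9752) = 9.1°, giving θ ≈ 120 + 9.1 = 129.1°.

θ ≈ 129°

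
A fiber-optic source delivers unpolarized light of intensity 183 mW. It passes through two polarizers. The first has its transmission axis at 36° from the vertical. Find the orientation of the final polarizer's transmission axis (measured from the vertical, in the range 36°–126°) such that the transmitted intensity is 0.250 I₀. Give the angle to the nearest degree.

Unpolarized light through the first polarizer → I₁ = ½ I₀, now polarized at 36°.
Need I₂/I₀ = 0.25, so cos²(θ − 36°) = 0.25 / 0.5 = 0.5.
θ − 36° = arccos(√0.5) = 45.0°, giving θ ≈ 36 + 45.0 = 81.0°.

θ ≈ 81°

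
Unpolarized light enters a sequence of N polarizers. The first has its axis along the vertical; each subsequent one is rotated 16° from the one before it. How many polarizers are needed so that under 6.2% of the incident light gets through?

First polarizer halves the unpolarized light: factor 1/2.
Each further stage multiplies by cos²(16°) = 0.924.
After N polarizers: T = 0.5·0.924^(N−1). Require T < 0.062 ⇒ N−1 > ln(0.062/0.5)/ln(0.924) = 26.42, so N−1 ≥ 27 and N = 28.
Check: N=28 gives T = 0.05921 < 0.062; N=27 gives T = 0.06408.

N = 28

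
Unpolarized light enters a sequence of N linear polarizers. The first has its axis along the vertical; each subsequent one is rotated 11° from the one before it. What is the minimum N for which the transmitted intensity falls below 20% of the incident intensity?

First polarizer halves the unpolarized light: factor 1/2.
Each further stage multiplies by cos²(11°) = 0.9636.
After N polarizers: T = 0.5·0.9636^(N−1). Require T < 0.20 ⇒ N−1 > ln(0.20/0.5)/ln(0.9636) = 24.71, so N−1 ≥ 25 and N = 26.
Check: N=26 gives T = 0.1978 < 0.20; N=25 gives T = 0.2053.

N = 26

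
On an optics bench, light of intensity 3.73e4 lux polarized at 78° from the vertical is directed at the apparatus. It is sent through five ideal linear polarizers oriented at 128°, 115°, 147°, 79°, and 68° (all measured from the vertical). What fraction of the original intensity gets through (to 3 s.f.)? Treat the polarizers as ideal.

By Malus's law, I₁ = 3.73e4 lux · cos²(50°) = 1.541e+04 lux.
I₂ = I₁ · cos²(13°) = 1.541e+04 · 0.9494 = 1.463e+04 lux.
I₃ = I₂ · cos²(32°) = 1.463e+04 · 0.7192 = 1.052e+04 lux.
I₄ = I₃ · cos²(68°) = 1.052e+04 · 0.1403 = 1477 lux.
I₅ = I₄ · cos²(11°) = 1477 · 0.9636 = 1423 lux.
Transmitted fraction = 0.03815.

I/I₀ ≈ 0.0381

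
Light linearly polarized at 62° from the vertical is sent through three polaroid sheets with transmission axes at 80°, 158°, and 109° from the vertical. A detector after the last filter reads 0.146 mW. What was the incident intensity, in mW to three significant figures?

I₁ = I₀ cos²(80° − 62°) = I₀ cos²(18°) = 0.9045 I₀.
I₂ = I₁ cos²(158° − 80°) = 0.9045 I₀ · cos²(78°) = 0.0391 I₀.
I₃ = I₂ cos²(109° − 158°) = 0.0391 I₀ · cos²(49°) = 0.01683 I₀.
So 0.146 mW = 0.01683 I₀, giving I₀ = 0.146/0.01683 = 8.676 mW.

I₀ ≈ 8.68 mW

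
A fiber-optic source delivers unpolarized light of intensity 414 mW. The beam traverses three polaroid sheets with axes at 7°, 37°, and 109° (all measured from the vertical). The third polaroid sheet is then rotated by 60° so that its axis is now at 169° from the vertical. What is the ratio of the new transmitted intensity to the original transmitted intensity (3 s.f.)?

I_new/I_old ≈ 4.69

Before rotation:
Unpolarized light through the first polarizer → I₁ = ½ I₀, now polarized at 7°.
I₂ = I₁ cos²(37° − 7°) = 0.5 I₀ · cos²(30°) = 0.375 I₀.
I₃ = I₂ cos²(109° − 37°) = 0.375 I₀ · cos²(72°) = 0.03581 I₀.
After rotation:
Unpolarized light through the first polarizer → I₁ = ½ I₀, now polarized at 7°.
I₂ = I₁ cos²(37° − 7°) = 0.5 I₀ · cos²(30°) = 0.375 I₀.
Angle between axes 2 and 3: 48°. I₃ = 0.375 I₀ · cos²(48°) = 0.1679 I₀.
Ratio = 0.1679 / 0.03581 = 4.689.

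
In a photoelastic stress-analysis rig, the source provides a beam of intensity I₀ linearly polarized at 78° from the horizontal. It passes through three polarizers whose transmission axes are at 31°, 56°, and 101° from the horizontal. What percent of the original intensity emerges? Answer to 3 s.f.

≈ 19.1%

I₁ = I₀ cos²(31° − 78°) = I₀ cos²(47°) = 0.4651 I₀.
I₂ = I₁ cos²(56° − 31°) = 0.4651 I₀ · cos²(25°) = 0.382 I₀.
I₃ = I₂ cos²(101° − 56°) = 0.382 I₀ · cos²(45°) = 0.191 I₀.
That is 19.1% of the incident intensity.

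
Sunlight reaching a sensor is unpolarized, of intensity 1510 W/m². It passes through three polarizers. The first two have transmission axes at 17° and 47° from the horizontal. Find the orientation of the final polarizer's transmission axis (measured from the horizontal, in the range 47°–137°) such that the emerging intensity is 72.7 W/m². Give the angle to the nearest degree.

θ ≈ 116°

Unpolarized light through the first polarizer → I₁ = ½ I₀, now polarized at 17°.
I₂ = I₁ cos²(47° − 17°) = 0.5 I₀ · cos²(30°) = 0.375 I₀.
Target fraction: 72.7 / 1510 W/m² = 0.04815 of I₀.
Need I₃/I₀ = 0.04815, so cos²(θ − 47°) = 0.04815 / 0.375 = 0.1284.
θ − 47° = arccos(√0.1284) = 69.0°, giving θ ≈ 47 + 69.0 = 116.0°.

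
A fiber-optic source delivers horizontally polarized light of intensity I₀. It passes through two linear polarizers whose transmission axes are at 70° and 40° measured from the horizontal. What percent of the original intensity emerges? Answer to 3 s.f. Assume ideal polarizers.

≈ 8.77%

By Malus's law, I₁ = I₀ cos²(70° − 0°) = I₀ cos²(70°) = 0.117 I₀.
I₂ = I₁ cos²(40° − 70°) = 0.117 I₀ · cos²(30°) = 0.08773 I₀.
That is 8.773% of the incident intensity.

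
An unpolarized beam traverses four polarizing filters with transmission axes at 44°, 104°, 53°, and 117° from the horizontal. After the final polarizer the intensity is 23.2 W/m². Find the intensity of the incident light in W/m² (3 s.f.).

Unpolarized light through the first polarizer → I₁ = ½ I₀, now polarized at 44°.
I₂ = I₁ cos²(104° − 44°) = 0.5 I₀ · cos²(60°) = 0.125 I₀.
I₃ = I₂ cos²(53° − 104°) = 0.125 I₀ · cos²(51°) = 0.04951 I₀.
I₄ = I₃ cos²(117° − 53°) = 0.04951 I₀ · cos²(64°) = 0.009513 I₀.
So 23.2 W/m² = 0.009513 I₀, giving I₀ = 23.2/0.009513 = 2439 W/m².

I₀ ≈ 2440 W/m²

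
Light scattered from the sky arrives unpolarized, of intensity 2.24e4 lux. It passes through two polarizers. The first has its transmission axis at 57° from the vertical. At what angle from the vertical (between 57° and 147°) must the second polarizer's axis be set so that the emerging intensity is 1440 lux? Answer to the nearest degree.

θ ≈ 126°

Unpolarized light through the first polarizer → I₁ = ½ I₀, now polarized at 57°.
Target fraction: 1440 / 2.24e4 lux = 0.06429 of I₀.
Need I₂/I₀ = 0.06429, so cos²(θ − 57°) = 0.06429 / 0.5 = 0.1286.
θ − 57° = arccos(√0.1286) = 69.0°, giving θ ≈ 57 + 69.0 = 126.0°.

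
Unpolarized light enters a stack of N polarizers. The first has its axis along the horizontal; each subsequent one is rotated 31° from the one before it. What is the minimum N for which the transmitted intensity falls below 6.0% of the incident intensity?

First polarizer halves the unpolarized light: factor 1/2.
Each further stage multiplies by cos²(31°) = 0.7347.
After N polarizers: T = 0.5·0.7347^(N−1). Require T < 0.060 ⇒ N−1 > ln(0.060/0.5)/ln(0.7347) = 6.88, so N−1 ≥ 7 and N = 8.
Check: N=8 gives T = 0.05779 < 0.060; N=7 gives T = 0.07866.

N = 8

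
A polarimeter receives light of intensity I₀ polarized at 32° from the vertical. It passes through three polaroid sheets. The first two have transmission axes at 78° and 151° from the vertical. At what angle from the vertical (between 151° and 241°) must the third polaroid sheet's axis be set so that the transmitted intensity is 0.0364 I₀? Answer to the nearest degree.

By Malus's law, I₁ = I₀ cos²(78° − 32°) = I₀ cos²(46°) = 0.4826 I₀.
I₂ = I₁ cos²(151° − 78°) = 0.4826 I₀ · cos²(73°) = 0.04125 I₀.
Need I₃/I₀ = 0.0364, so cos²(θ − 151°) = 0.0364 / 0.04125 = 0.8824.
θ − 151° = arccos(√0.8824) = 20.1°, giving θ ≈ 151 + 20.1 = 171.1°.

θ ≈ 171°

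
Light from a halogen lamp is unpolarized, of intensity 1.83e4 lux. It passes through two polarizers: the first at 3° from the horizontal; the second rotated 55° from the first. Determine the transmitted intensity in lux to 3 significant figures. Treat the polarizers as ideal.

Unpolarized light through the first polarizer → I₁ = 1.83e4 lux/2 = 9150 lux, polarized at 3°.
I₂ = I₁ · cos²(55°) = 9150 · 0.329 = 3010 lux.

I ≈ 3010 lux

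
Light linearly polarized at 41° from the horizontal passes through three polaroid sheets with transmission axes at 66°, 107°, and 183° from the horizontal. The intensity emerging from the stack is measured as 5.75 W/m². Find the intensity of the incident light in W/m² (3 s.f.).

I₀ ≈ 210 W/m²

I₁ = I₀ cos²(66° − 41°) = I₀ cos²(25°) = 0.8214 I₀.
I₂ = I₁ cos²(107° − 66°) = 0.8214 I₀ · cos²(41°) = 0.4679 I₀.
I₃ = I₂ cos²(183° − 107°) = 0.4679 I₀ · cos²(76°) = 0.02738 I₀.
So 5.75 W/m² = 0.02738 I₀, giving I₀ = 5.75/0.02738 = 210 W/m².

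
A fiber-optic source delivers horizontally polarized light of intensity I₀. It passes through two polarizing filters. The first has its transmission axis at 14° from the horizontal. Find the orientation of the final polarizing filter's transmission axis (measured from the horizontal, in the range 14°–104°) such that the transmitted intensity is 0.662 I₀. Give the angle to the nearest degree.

θ ≈ 47°

I₁ = I₀ cos²(14° − 0°) = I₀ cos²(14°) = 0.9415 I₀.
Need I₂/I₀ = 0.662, so cos²(θ − 14°) = 0.662 / 0.9415 = 0.7032.
θ − 14° = arccos(√0.7032) = 33.0°, giving θ ≈ 14 + 33.0 = 47.0°.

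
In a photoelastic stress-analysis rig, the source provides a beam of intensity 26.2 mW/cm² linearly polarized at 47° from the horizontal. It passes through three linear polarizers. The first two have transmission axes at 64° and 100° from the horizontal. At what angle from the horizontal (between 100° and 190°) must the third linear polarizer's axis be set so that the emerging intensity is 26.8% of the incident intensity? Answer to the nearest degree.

By Malus's law, I₁ = I₀ cos²(64° − 47°) = I₀ cos²(17°) = 0.9145 I₀.
I₂ = I₁ cos²(100° − 64°) = 0.9145 I₀ · cos²(36°) = 0.5986 I₀.
Need I₃/I₀ = 0.268, so cos²(θ − 100°) = 0.268 / 0.5986 = 0.4477.
θ − 100° = arccos(√0.4477) = 48.0°, giving θ ≈ 100 + 48.0 = 148.0°.

θ ≈ 148°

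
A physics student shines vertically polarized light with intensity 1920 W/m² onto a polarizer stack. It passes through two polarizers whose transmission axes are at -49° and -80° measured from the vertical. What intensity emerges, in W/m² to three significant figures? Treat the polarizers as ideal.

I ≈ 607 W/m²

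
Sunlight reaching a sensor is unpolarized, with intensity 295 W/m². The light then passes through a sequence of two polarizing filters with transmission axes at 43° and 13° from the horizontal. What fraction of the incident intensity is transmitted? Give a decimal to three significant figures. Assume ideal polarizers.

I/I₀ ≈ 0.375

Unpolarized light through the first polarizer → I₁ = 295 W/m²/2 = 147.5 W/m², polarized at 43°.
I₂ = I₁ · cos²(30°) = 147.5 · 0.75 = 110.6 W/m².
Transmitted fraction = 0.375.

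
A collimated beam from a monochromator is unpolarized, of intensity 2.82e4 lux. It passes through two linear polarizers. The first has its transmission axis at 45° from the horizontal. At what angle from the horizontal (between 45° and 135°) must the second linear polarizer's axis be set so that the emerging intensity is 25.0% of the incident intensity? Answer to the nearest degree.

θ ≈ 90°

Unpolarized light through the first polarizer → I₁ = ½ I₀, now polarized at 45°.
Need I₂/I₀ = 0.25, so cos²(θ − 45°) = 0.25 / 0.5 = 0.5.
θ − 45° = arccos(√0.5) = 45.0°, giving θ ≈ 45 + 45.0 = 90.0°.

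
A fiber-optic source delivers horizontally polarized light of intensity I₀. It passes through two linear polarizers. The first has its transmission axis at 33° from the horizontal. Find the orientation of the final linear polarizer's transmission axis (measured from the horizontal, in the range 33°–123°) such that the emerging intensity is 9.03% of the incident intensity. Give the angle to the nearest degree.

θ ≈ 102°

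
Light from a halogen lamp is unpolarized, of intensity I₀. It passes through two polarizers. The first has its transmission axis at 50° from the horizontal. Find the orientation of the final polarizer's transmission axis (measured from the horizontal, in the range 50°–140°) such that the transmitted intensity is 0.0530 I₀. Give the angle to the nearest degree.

θ ≈ 121°

Unpolarized light through the first polarizer → I₁ = ½ I₀, now polarized at 50°.
Need I₂/I₀ = 0.053, so cos²(θ − 50°) = 0.053 / 0.5 = 0.106.
θ − 50° = arccos(√0.106) = 71.0°, giving θ ≈ 50 + 71.0 = 121.0°.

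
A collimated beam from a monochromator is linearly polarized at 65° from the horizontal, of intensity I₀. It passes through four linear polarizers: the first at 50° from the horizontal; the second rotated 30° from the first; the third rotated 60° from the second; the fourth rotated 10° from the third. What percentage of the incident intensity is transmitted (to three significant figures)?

≈ 17.0%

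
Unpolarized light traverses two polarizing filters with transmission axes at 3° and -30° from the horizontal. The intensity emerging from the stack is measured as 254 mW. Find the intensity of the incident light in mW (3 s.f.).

I₀ ≈ 722 mW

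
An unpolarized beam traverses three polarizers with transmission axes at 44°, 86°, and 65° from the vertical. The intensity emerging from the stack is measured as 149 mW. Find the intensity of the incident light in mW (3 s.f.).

Unpolarized light through the first polarizer → I₁ = ½ I₀, now polarized at 44°.
I₂ = I₁ cos²(86° − 44°) = 0.5 I₀ · cos²(42°) = 0.2761 I₀.
I₃ = I₂ cos²(65° − 86°) = 0.2761 I₀ · cos²(21°) = 0.2407 I₀.
So 149 mW = 0.2407 I₀, giving I₀ = 149/0.2407 = 619.1 mW.

I₀ ≈ 619 mW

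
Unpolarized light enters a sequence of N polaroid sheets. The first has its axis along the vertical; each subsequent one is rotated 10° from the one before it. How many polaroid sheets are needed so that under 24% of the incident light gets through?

N = 25

First polarizer halves the unpolarized light: factor 1/2.
Each further stage multiplies by cos²(10°) = 0.9698.
After N polarizers: T = 0.5·0.9698^(N−1). Require T < 0.24 ⇒ N−1 > ln(0.24/0.5)/ln(0.9698) = 23.97, so N−1 ≥ 24 and N = 25.
Check: N=25 gives T = 0.2398 < 0.24; N=24 gives T = 0.2473.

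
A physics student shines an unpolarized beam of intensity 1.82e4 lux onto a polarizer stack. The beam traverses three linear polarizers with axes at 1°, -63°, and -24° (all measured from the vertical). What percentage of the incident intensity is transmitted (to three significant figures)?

Unpolarized light through the first polarizer → I₁ = 1.82e4 lux/2 = 9100 lux, polarized at 1°.
I₂ = I₁ · cos²(64°) = 9100 · 0.1922 = 1749 lux.
I₃ = I₂ · cos²(39°) = 1749 · 0.604 = 1056 lux.
That is 5.803% of the incident intensity.

≈ 5.80%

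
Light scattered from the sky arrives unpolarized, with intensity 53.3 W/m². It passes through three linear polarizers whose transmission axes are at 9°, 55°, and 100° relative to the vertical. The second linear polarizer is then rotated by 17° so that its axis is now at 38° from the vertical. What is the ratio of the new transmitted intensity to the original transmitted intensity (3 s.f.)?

I_new/I_old ≈ 0.699

Before rotation:
Unpolarized light through the first polarizer → I₁ = ½ I₀, now polarized at 9°.
I₂ = I₁ cos²(55° − 9°) = 0.5 I₀ · cos²(46°) = 0.2413 I₀.
I₃ = I₂ cos²(100° − 55°) = 0.2413 I₀ · cos²(45°) = 0.1206 I₀.
After rotation:
Unpolarized light through the first polarizer → I₁ = ½ I₀, now polarized at 9°.
I₂ = I₁ cos²(38° − 9°) = 0.5 I₀ · cos²(29°) = 0.3825 I₀.
I₃ = I₂ cos²(100° − 38°) = 0.3825 I₀ · cos²(62°) = 0.0843 I₀.
Ratio = 0.0843 / 0.1206 = 0.6988.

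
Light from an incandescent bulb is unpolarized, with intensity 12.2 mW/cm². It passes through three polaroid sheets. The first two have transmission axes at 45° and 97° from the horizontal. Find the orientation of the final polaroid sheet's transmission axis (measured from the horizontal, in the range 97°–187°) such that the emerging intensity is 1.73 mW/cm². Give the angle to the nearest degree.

Unpolarized light through the first polarizer → I₁ = ½ I₀, now polarized at 45°.
I₂ = I₁ cos²(97° − 45°) = 0.5 I₀ · cos²(52°) = 0.1895 I₀.
Target fraction: 1.73 / 12.2 mW/cm² = 0.1418 of I₀.
Need I₃/I₀ = 0.1418, so cos²(θ − 97°) = 0.1418 / 0.1895 = 0.7482.
θ − 97° = arccos(√0.7482) = 30.1°, giving θ ≈ 97 + 30.1 = 127.1°.

θ ≈ 127°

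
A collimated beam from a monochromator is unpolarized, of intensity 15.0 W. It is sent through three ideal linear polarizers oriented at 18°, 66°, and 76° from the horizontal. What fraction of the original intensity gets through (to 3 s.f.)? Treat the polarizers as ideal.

Unpolarized light through the first polarizer → I₁ = 15.0 W/2 = 7.5 W, polarized at 18°.
I₂ = I₁ · cos²(48°) = 7.5 · 0.4477 = 3.358 W.
I₃ = I₂ · cos²(10°) = 3.358 · 0.9698 = 3.257 W.
Transmitted fraction = 0.2171.

I/I₀ ≈ 0.217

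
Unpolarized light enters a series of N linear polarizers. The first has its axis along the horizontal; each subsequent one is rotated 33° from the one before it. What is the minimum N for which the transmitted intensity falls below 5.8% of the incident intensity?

First polarizer halves the unpolarized light: factor 1/2.
Each further stage multiplies by cos²(33°) = 0.7034.
After N polarizers: T = 0.5·0.7034^(N−1). Require T < 0.058 ⇒ N−1 > ln(0.058/0.5)/ln(0.7034) = 6.12, so N−1 ≥ 7 and N = 8.
Check: N=8 gives T = 0.04258 < 0.058; N=7 gives T = 0.06054.

N = 8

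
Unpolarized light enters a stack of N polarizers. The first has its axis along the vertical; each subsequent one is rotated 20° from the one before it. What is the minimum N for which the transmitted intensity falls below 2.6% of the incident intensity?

First polarizer halves the unpolarized light: factor 1/2.
Each further stage multiplies by cos²(20°) = 0.883.
After N polarizers: T = 0.5·0.883^(N−1). Require T < 0.026 ⇒ N−1 > ln(0.026/0.5)/ln(0.883) = 23.77, so N−1 ≥ 24 and N = 25.
Check: N=25 gives T = 0.02525 < 0.026; N=24 gives T = 0.0286.

N = 25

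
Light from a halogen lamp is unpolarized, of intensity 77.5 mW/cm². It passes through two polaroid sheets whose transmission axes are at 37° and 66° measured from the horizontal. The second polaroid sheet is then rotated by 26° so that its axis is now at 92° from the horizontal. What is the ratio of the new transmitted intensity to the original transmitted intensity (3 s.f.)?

I_new/I_old ≈ 0.430

Before rotation:
Unpolarized light through the first polarizer → I₁ = ½ I₀, now polarized at 37°.
I₂ = I₁ cos²(66° − 37°) = 0.5 I₀ · cos²(29°) = 0.3825 I₀.
After rotation:
Unpolarized light through the first polarizer → I₁ = ½ I₀, now polarized at 37°.
I₂ = I₁ cos²(92° − 37°) = 0.5 I₀ · cos²(55°) = 0.1645 I₀.
Ratio = 0.1645 / 0.3825 = 0.4301.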